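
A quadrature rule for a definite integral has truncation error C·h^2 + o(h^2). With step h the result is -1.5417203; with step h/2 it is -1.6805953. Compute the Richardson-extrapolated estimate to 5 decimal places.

The leading error scales as h^2; refining by a factor of 2 reduces it by 2^2 = 4.
Extrapolated value = (4·A(h/2) − A(h)) / (4 − 1)
= (4·(-1.6805953) − (-1.5417203)) / 3
= -5.1806609 / 3 = -1.7268870

-1.72689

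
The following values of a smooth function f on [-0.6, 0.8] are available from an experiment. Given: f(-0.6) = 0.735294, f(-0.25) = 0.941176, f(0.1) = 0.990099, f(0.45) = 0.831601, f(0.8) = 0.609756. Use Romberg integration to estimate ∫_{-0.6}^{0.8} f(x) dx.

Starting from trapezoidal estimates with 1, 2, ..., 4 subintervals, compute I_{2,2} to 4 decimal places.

I_{0,0} (trapezoid, 1 panel, h=1.4000): 0.941535
I_{1,0} (trapezoid, 2 panels, h=0.7000): 1.163837
I_{2,0} (trapezoid, 4 panels, h=0.3500): 1.202390
I_{1,1} = 1.163837 + (1.163837 − 0.941535)/3 = 1.237938
I_{2,1} = 1.202390 + (1.202390 − 1.163837)/3 = 1.215241
I_{2,2} = 1.215241 + (1.215241 − 1.237938)/15 = 1.213728

1.2137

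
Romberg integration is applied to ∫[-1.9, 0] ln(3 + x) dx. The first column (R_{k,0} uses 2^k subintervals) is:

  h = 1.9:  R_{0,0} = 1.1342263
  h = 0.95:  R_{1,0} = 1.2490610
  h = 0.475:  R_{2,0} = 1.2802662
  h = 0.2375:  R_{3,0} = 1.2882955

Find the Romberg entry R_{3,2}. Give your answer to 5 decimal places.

1.29099

R_{2,1} = (4·1.2802662 − 1.2490610) / 3 = 1.2906679
R_{3,1} = (4·1.2882955 − 1.2802662) / 3 = 1.2909719
R_{3,2} = 1.2909719 + (1.2909719 − 1.2906679)/15 = 1.2909922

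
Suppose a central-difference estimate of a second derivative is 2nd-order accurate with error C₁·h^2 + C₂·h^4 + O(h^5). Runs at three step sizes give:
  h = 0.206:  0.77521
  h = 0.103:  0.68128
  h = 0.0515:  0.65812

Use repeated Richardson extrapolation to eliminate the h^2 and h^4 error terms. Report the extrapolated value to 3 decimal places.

0.650

First eliminate the h^2 term (factor 2^2 = 4):
  B₁ = (4·0.68128 − 0.77521)/3 = 0.64997
  B₂ = (4·0.65812 − 0.68128)/3 = 0.65040
Then eliminate the h^4 term (factor 2^4 = 16):
  (16·0.65040 − 0.64997)/15 = 0.65043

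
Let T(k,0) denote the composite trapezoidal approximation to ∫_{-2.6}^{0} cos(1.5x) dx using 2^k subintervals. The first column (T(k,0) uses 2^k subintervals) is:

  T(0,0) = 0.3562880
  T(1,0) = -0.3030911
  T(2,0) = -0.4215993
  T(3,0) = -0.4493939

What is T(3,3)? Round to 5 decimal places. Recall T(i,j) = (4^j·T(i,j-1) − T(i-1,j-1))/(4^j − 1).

T(1,1) = (4·(-0.3030911) − 0.3562880) / 3 = -0.5228841
T(2,1) = (4·(-0.4215993) − (-0.3030911)) / 3 = -0.4611020
T(3,1) = (4·(-0.4493939) − (-0.4215993)) / 3 = -0.4586588
T(2,2) = -0.4611020 + (-0.4611020 − (-0.5228841))/15 = -0.4569832
T(3,2) = -0.4586588 + (-0.4586588 − (-0.4611020))/15 = -0.4584959
T(3,3) = (64·(-0.4584959) − (-0.4569832)) / 63 = -0.4585199

-0.45852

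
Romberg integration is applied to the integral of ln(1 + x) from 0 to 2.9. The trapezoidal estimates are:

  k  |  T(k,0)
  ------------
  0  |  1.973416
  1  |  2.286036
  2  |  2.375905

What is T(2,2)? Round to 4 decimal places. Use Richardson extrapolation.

2.4069

T(1,1) = 2.286036 + (2.286036 − 1.973416)/3 = 2.390243
T(2,1) = (4·2.375905 − 2.286036) / 3 = 2.405861
T(2,2) = 2.405861 + (2.405861 − 2.390243)/15 = 2.406902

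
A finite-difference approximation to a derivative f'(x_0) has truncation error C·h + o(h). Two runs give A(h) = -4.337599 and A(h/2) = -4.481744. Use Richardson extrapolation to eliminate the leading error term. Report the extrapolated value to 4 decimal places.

-4.6259

The leading error scales as h; refining by a factor of 2 reduces it by 2^1 = 2.
Extrapolated value = (2·A(h/2) − A(h)) / (2 − 1)
= (2·(-4.481744) − (-4.337599)) / 1
= -4.625889 / 1 = -4.625889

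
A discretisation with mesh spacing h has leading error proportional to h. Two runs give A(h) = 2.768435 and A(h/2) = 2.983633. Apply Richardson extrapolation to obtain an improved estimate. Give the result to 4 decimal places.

3.1988

The leading error scales as h; refining by a factor of 2 reduces it by 2^1 = 2.
Extrapolated value = (2·A(h/2) − A(h)) / (2 − 1)
= (2·2.983633 − 2.768435) / 1
= 3.198831 / 1 = 3.198831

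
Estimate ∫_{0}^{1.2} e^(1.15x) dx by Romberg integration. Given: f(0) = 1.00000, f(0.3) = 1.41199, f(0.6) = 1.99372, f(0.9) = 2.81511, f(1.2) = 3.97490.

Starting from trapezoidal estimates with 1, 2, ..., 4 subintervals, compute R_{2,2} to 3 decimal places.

2.587

R_{0,0} (trapezoid, 1 panel, h=1.2000): 2.98494
R_{1,0} (trapezoid, 2 panels, h=0.6000): 2.68870
R_{2,0} (trapezoid, 4 panels, h=0.3000): 2.61248
R_{1,1} = 2.68870 + (2.68870 − 2.98494)/3 = 2.58995
R_{2,1} = 2.61248 + (2.61248 − 2.68870)/3 = 2.58707
R_{2,2} = 2.58707 + (2.58707 − 2.58995)/15 = 2.58688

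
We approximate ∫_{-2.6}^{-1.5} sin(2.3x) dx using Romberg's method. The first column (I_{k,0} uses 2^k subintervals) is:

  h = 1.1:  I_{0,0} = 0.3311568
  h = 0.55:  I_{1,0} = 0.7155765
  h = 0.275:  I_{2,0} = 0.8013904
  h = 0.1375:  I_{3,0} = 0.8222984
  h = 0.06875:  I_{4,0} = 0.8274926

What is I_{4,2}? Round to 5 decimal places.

0.82922

I_{3,1} = 0.8222984 + (0.8222984 − 0.8013904)/3 = 0.8292677
I_{4,1} = 0.8274926 + (0.8274926 − 0.8222984)/3 = 0.8292240
I_{4,2} = 0.8292240 + (0.8292240 − 0.8292677)/15 = 0.8292211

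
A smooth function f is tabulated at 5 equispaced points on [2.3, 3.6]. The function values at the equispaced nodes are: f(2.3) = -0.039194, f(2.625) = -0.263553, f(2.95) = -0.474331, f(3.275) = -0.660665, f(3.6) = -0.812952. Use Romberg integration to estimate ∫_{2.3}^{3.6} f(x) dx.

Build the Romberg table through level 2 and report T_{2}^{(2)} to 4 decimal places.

T_{0}^{(0)} (trapezoid, 1 panel, h=1.3000): -0.553895
T_{1}^{(0)} (trapezoid, 2 panels, h=0.6500): -0.585263
T_{2}^{(0)} (trapezoid, 4 panels, h=0.3250): -0.593002
T_{1}^{(1)} = -0.585263 + (-0.585263 − (-0.553895))/3 = -0.595719
T_{2}^{(1)} = -0.593002 + (-0.593002 − (-0.585263))/3 = -0.595582
T_{2}^{(2)} = -0.595582 + (-0.595582 − (-0.595719))/15 = -0.595573

-0.5956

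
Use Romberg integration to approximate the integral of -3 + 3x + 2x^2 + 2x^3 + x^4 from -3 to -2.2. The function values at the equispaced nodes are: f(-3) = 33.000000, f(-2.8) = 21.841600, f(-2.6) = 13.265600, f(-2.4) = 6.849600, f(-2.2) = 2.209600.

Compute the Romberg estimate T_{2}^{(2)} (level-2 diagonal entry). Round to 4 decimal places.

T_{0}^{(0)} (trapezoid, 1 panel, h=0.8000): 14.083840
T_{1}^{(0)} (trapezoid, 2 panels, h=0.4000): 12.348160
T_{2}^{(0)} (trapezoid, 4 panels, h=0.2000): 11.912320
T_{1}^{(1)} = 12.348160 + (12.348160 − 14.083840)/3 = 11.769600
T_{2}^{(1)} = 11.912320 + (11.912320 − 12.348160)/3 = 11.767040
T_{2}^{(2)} = 11.767040 + (11.767040 − 11.769600)/15 = 11.766869

11.7669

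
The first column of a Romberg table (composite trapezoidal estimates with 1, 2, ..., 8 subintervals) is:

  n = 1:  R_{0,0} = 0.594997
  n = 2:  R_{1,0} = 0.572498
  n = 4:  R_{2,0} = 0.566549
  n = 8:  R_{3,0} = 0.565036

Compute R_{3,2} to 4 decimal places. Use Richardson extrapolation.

0.5645

Richardson extrapolation on the trapezoidal column (denominator 4−1=3):
R_{2,1} = (4·0.566549 − 0.572498) / 3 = 0.564566
R_{3,1} = 0.565036 + (0.565036 − 0.566549)/3 = 0.564532
R_{3,2} = (16·0.564532 − 0.564566) / 15 = 0.564530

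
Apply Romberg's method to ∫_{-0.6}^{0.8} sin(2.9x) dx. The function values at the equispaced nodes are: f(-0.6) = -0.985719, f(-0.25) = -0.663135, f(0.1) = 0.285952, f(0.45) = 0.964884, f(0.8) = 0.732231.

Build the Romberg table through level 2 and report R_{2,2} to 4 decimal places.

R_{0,0} (trapezoid, 1 panel, h=1.4000): -0.177442
R_{1,0} (trapezoid, 2 panels, h=0.7000): 0.111446
R_{2,0} (trapezoid, 4 panels, h=0.3500): 0.161335
R_{1,1} = 0.111446 + (0.111446 − (-0.177442))/3 = 0.207742
R_{2,1} = 0.161335 + (0.161335 − 0.111446)/3 = 0.177965
R_{2,2} = 0.177965 + (0.177965 − 0.207742)/15 = 0.175980

0.1760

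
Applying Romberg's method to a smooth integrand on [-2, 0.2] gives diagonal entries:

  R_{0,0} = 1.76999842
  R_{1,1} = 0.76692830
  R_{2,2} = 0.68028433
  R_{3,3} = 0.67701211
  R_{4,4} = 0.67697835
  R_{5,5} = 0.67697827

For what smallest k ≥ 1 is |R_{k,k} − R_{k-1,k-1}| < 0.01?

|R_{1,1} − R_{0,0}| = 1.00307012 ≥ 0.01
|R_{2,2} − R_{1,1}| = 0.08664397 ≥ 0.01
|R_{3,3} − R_{2,2}| = 0.00327222 < 0.01

k = 3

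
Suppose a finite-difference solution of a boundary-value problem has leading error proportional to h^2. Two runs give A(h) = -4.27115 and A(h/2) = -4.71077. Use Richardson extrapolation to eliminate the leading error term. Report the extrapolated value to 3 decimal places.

The leading error scales as h^2; refining by a factor of 2 reduces it by 2^2 = 4.
Extrapolated value = (4·A(h/2) − A(h)) / (4 − 1)
= (4·(-4.71077) − (-4.27115)) / 3
= -14.57193 / 3 = -4.85731

-4.857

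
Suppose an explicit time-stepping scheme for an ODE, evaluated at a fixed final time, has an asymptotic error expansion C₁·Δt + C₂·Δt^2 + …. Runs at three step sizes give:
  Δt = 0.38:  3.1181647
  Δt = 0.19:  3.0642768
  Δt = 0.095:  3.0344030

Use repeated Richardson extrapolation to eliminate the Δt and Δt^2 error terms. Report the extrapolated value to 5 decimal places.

3.00258

First eliminate the Δt term (factor 2^1 = 2):
  B₁ = (2·3.0642768 − 3.1181647)/1 = 3.0103889
  B₂ = (2·3.0344030 − 3.0642768)/1 = 3.0045292
Then eliminate the Δt^2 term (factor 2^2 = 4):
  (4·3.0045292 − 3.0103889)/3 = 3.0025760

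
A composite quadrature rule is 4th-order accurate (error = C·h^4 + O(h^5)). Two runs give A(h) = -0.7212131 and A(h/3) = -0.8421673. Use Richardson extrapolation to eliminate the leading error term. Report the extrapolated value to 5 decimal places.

-0.84368

The leading error scales as h^4; refining by a factor of 3 reduces it by 3^4 = 81.
Extrapolated value = (81·A(h/3) − A(h)) / (81 − 1)
= (81·(-0.8421673) − (-0.7212131)) / 80
= -67.4943382 / 80 = -0.8436792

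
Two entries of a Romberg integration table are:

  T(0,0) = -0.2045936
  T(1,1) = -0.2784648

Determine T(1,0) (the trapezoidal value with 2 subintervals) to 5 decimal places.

From T(1,1) = (4·T(1,0) − T(0,0))/3, solve for T(1,0):
4·T(1,0) = 3·(-0.2784648) + (-0.2045936) = -1.0399880
T(1,0) = -0.2599970

-0.26000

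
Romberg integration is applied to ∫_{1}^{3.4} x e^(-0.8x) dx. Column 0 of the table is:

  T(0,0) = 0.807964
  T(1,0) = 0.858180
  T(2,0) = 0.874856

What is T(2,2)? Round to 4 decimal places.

T(1,1) = (4·0.858180 − 0.807964) / 3 = 0.874919
T(2,1) = (4·0.874856 − 0.858180) / 3 = 0.880415
T(2,2) = 0.880415 + (0.880415 − 0.874919)/15 = 0.880781

0.8808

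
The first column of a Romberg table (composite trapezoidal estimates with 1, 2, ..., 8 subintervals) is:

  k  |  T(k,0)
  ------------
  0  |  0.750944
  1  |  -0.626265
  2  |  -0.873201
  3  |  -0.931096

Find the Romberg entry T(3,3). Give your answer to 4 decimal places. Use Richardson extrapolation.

T(1,1) = (4·(-0.626265) − 0.750944) / 3 = -1.085335
T(2,1) = (4·(-0.873201) − (-0.626265)) / 3 = -0.955513
T(3,1) = -0.931096 + (-0.931096 − (-0.873201))/3 = -0.950394
T(2,2) = -0.955513 + (-0.955513 − (-1.085335))/15 = -0.946858
T(3,2) = (16·(-0.950394) − (-0.955513)) / 15 = -0.950053
T(3,3) = -0.950053 + (-0.950053 − (-0.946858))/63 = -0.950104

-0.9501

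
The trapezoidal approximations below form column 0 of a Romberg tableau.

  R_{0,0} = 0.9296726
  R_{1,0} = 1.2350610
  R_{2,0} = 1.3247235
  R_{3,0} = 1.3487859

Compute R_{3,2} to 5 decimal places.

1.35695

Richardson extrapolation on the trapezoidal column (denominator 4−1=3):
R_{2,1} = 1.3247235 + (1.3247235 − 1.2350610)/3 = 1.3546110
R_{3,1} = (4·1.3487859 − 1.3247235) / 3 = 1.3568067
R_{3,2} = (16·1.3568067 − 1.3546110) / 15 = 1.3569531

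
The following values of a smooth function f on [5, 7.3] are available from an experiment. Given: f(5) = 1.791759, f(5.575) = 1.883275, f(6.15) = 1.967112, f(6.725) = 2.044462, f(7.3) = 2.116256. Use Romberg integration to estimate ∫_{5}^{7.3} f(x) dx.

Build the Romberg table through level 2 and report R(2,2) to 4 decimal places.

R(0,0) (trapezoid, 1 panel, h=2.3000): 4.494217
R(1,0) (trapezoid, 2 panels, h=1.1500): 4.509287
R(2,0) (trapezoid, 4 panels, h=0.5750): 4.513092
R(1,1) = 4.509287 + (4.509287 − 4.494217)/3 = 4.514310
R(2,1) = 4.513092 + (4.513092 − 4.509287)/3 = 4.514360
R(2,2) = 4.514360 + (4.514360 − 4.514310)/15 = 4.514363

4.5144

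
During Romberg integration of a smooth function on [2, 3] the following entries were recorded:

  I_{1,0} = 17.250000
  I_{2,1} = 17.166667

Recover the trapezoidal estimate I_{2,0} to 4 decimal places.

From I_{2,1} = (4·I_{2,0} − I_{1,0})/3, solve for I_{2,0}:
4·I_{2,0} = 3·17.166667 + 17.250000 = 68.750001
I_{2,0} = 17.187500

17.1875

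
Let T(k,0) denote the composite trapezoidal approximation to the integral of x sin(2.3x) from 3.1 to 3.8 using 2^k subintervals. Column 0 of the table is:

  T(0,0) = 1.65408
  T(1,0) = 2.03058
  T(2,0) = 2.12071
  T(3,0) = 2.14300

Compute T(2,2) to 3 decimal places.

2.150

Richardson extrapolation on the trapezoidal column (denominator 4−1=3):
T(1,1) = (4·2.03058 − 1.65408) / 3 = 2.15608
T(2,1) = (4·2.12071 − 2.03058) / 3 = 2.15075
T(2,2) = (16·2.15075 − 2.15608) / 15 = 2.15039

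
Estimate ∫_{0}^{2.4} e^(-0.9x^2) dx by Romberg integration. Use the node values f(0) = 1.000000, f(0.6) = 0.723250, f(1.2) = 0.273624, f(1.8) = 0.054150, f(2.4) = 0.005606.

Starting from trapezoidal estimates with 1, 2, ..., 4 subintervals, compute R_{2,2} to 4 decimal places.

0.9387

R_{0,0} (trapezoid, 1 panel, h=2.4000): 1.206727
R_{1,0} (trapezoid, 2 panels, h=1.2000): 0.931712
R_{2,0} (trapezoid, 4 panels, h=0.6000): 0.932296
R_{1,1} = 0.931712 + (0.931712 − 1.206727)/3 = 0.840040
R_{2,1} = 0.932296 + (0.932296 − 0.931712)/3 = 0.932491
R_{2,2} = 0.932491 + (0.932491 − 0.840040)/15 = 0.938654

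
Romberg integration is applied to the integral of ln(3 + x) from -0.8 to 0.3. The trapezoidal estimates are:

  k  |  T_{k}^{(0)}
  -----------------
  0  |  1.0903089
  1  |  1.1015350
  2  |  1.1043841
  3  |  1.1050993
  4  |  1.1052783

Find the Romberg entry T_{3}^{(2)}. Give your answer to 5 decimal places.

T_{2}^{(1)} = 1.1043841 + (1.1043841 − 1.1015350)/3 = 1.1053338
T_{3}^{(1)} = 1.1050993 + (1.1050993 − 1.1043841)/3 = 1.1053377
T_{3}^{(2)} = (16·1.1053377 − 1.1053338) / 15 = 1.1053380
(Column j=1 coincides with Simpson's rule on the same nodes.)

1.10534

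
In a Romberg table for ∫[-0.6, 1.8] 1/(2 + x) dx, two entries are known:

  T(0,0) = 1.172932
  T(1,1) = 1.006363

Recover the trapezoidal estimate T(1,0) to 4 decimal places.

From T(1,1) = (4·T(1,0) − T(0,0))/3, solve for T(1,0):
4·T(1,0) = 3·1.006363 + 1.172932 = 4.192021
T(1,0) = 1.048005

1.0480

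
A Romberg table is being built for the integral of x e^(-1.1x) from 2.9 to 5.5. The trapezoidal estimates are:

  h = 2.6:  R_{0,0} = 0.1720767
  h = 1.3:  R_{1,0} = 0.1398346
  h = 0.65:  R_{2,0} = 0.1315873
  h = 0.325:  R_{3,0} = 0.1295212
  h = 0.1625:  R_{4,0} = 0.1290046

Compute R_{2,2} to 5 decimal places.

Richardson extrapolation on the trapezoidal column (denominator 4−1=3):
R_{1,1} = (4·0.1398346 − 0.1720767) / 3 = 0.1290872
R_{2,1} = (4·0.1315873 − 0.1398346) / 3 = 0.1288382
R_{2,2} = 0.1288382 + (0.1288382 − 0.1290872)/15 = 0.1288216
(Column j=1 coincides with Simpson's rule on the same nodes.)

0.12882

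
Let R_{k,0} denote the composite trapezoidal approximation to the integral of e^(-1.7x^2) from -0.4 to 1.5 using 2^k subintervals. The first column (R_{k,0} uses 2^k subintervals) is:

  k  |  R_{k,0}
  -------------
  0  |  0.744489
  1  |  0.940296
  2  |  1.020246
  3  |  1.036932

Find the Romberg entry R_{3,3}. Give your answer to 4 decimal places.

R_{1,1} = (4·0.940296 − 0.744489) / 3 = 1.005565
R_{2,1} = (4·1.020246 − 0.940296) / 3 = 1.046896
R_{3,1} = 1.036932 + (1.036932 − 1.020246)/3 = 1.042494
R_{2,2} = 1.046896 + (1.046896 − 1.005565)/15 = 1.049651
R_{3,2} = 1.042494 + (1.042494 − 1.046896)/15 = 1.042201
R_{3,3} = 1.042201 + (1.042201 − 1.049651)/63 = 1.042083
(Column j=1 coincides with Simpson's rule on the same nodes.)

1.0421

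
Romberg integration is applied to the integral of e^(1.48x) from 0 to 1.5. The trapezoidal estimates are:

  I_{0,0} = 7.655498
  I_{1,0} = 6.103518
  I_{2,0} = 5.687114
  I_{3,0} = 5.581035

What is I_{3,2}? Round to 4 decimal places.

5.5455

Richardson extrapolation on the trapezoidal column (denominator 4−1=3):
I_{2,1} = (4·5.687114 − 6.103518) / 3 = 5.548313
I_{3,1} = (4·5.581035 − 5.687114) / 3 = 5.545675
I_{3,2} = (16·5.545675 − 5.548313) / 15 = 5.545499
(Column j=1 coincides with Simpson's rule on the same nodes.)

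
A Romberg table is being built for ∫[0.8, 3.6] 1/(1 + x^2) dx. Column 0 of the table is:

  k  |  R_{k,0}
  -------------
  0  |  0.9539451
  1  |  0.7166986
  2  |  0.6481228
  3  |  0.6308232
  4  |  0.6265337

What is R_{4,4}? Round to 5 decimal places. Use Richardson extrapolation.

0.62511

Richardson extrapolation on the trapezoidal column (denominator 4−1=3):
R_{1,1} = 0.7166986 + (0.7166986 − 0.9539451)/3 = 0.6376164
R_{2,1} = 0.6481228 + (0.6481228 − 0.7166986)/3 = 0.6252642
R_{3,1} = 0.6308232 + (0.6308232 − 0.6481228)/3 = 0.6250567
R_{4,1} = 0.6265337 + (0.6265337 − 0.6308232)/3 = 0.6251039
R_{2,2} = 0.6252642 + (0.6252642 − 0.6376164)/15 = 0.6244407
R_{3,2} = (16·0.6250567 − 0.6252642) / 15 = 0.6250429
R_{4,2} = 0.6251039 + (0.6251039 − 0.6250567)/15 = 0.6251070
R_{3,3} = 0.6250429 + (0.6250429 − 0.6244407)/63 = 0.6250525
R_{4,3} = 0.6251070 + (0.6251070 − 0.6250429)/63 = 0.6251080
R_{4,4} = 0.6251080 + (0.6251080 − 0.6250525)/255 = 0.6251082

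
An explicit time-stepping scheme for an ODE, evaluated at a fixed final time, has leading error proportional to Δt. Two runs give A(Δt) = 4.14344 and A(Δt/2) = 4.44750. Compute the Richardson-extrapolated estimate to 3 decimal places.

4.752

The leading error scales as Δt; refining by a factor of 2 reduces it by 2^1 = 2.
Extrapolated value = (2·A(Δt/2) − A(Δt)) / (2 − 1)
= (2·4.44750 − 4.14344) / 1
= 4.75156 / 1 = 4.75156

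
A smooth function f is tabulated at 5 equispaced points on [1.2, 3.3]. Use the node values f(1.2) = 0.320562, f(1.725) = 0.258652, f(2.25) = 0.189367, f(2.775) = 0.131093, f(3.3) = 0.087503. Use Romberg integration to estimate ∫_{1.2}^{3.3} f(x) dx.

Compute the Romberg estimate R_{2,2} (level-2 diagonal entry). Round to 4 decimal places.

0.4107

R_{0,0} (trapezoid, 1 panel, h=2.1000): 0.428468
R_{1,0} (trapezoid, 2 panels, h=1.0500): 0.413069
R_{2,0} (trapezoid, 4 panels, h=0.5250): 0.411151
R_{1,1} = 0.413069 + (0.413069 − 0.428468)/3 = 0.407936
R_{2,1} = 0.411151 + (0.411151 − 0.413069)/3 = 0.410512
R_{2,2} = 0.410512 + (0.410512 − 0.407936)/15 = 0.410684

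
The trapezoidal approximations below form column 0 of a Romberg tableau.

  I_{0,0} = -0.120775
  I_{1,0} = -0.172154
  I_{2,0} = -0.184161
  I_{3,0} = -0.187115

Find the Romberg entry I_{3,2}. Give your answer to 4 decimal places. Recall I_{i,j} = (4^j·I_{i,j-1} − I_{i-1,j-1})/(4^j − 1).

Richardson extrapolation on the trapezoidal column (denominator 4−1=3):
I_{2,1} = -0.184161 + (-0.184161 − (-0.172154))/3 = -0.188163
I_{3,1} = (4·(-0.187115) − (-0.184161)) / 3 = -0.188100
I_{3,2} = (16·(-0.188100) − (-0.188163)) / 15 = -0.188096

-0.1881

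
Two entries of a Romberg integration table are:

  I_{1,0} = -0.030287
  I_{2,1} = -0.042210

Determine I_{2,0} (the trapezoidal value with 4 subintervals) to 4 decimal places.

-0.0392

From I_{2,1} = (4·I_{2,0} − I_{1,0})/3, solve for I_{2,0}:
4·I_{2,0} = 3·(-0.042210) + (-0.030287) = -0.156917
I_{2,0} = -0.039229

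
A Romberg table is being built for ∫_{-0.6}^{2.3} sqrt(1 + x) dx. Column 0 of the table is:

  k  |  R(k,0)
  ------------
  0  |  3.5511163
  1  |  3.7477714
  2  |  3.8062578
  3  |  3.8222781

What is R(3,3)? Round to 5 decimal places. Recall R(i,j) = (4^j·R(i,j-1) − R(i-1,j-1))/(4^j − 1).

3.82776

Richardson extrapolation on the trapezoidal column (denominator 4−1=3):
R(1,1) = 3.7477714 + (3.7477714 − 3.5511163)/3 = 3.8133231
R(2,1) = 3.8062578 + (3.8062578 − 3.7477714)/3 = 3.8257533
R(3,1) = (4·3.8222781 − 3.8062578) / 3 = 3.8276182
R(2,2) = (16·3.8257533 − 3.8133231) / 15 = 3.8265820
R(3,2) = 3.8276182 + (3.8276182 − 3.8257533)/15 = 3.8277425
R(3,3) = 3.8277425 + (3.8277425 − 3.8265820)/63 = 3.8277609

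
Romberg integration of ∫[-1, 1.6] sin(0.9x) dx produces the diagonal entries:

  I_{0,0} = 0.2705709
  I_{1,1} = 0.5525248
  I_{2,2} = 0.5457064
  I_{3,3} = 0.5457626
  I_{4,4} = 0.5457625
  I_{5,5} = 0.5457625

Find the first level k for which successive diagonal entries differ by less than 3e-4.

k = 3

|I_{1,1} − I_{0,0}| = 0.2819539 ≥ 3e-4
|I_{2,2} − I_{1,1}| = 0.0068184 ≥ 3e-4
|I_{3,3} − I_{2,2}| = 0.0000562 < 3e-4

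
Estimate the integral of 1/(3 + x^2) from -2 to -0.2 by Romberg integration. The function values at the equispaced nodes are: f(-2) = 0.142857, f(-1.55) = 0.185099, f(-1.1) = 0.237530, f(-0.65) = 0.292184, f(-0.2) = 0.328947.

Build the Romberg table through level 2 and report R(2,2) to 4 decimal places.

R(0,0) (trapezoid, 1 panel, h=1.8000): 0.424624
R(1,0) (trapezoid, 2 panels, h=0.9000): 0.426089
R(2,0) (trapezoid, 4 panels, h=0.4500): 0.427822
R(1,1) = 0.426089 + (0.426089 − 0.424624)/3 = 0.426577
R(2,1) = 0.427822 + (0.427822 − 0.426089)/3 = 0.428400
R(2,2) = 0.428400 + (0.428400 − 0.426577)/15 = 0.428522

0.4285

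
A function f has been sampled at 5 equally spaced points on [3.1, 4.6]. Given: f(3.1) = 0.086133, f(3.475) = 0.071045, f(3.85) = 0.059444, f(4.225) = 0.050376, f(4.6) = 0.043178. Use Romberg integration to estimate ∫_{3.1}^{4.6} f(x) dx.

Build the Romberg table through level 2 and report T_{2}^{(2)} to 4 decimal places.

0.0917

T_{0}^{(0)} (trapezoid, 1 panel, h=1.5000): 0.096983
T_{1}^{(0)} (trapezoid, 2 panels, h=0.7500): 0.093075
T_{2}^{(0)} (trapezoid, 4 panels, h=0.3750): 0.092070
T_{1}^{(1)} = 0.093075 + (0.093075 − 0.096983)/3 = 0.091772
T_{2}^{(1)} = 0.092070 + (0.092070 − 0.093075)/3 = 0.091735
T_{2}^{(2)} = 0.091735 + (0.091735 − 0.091772)/15 = 0.091733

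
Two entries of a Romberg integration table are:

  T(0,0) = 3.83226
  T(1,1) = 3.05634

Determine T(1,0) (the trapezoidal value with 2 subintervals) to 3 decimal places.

3.250

From T(1,1) = (4·T(1,0) − T(0,0))/3, solve for T(1,0):
4·T(1,0) = 3·3.05634 + 3.83226 = 13.00128
T(1,0) = 3.25032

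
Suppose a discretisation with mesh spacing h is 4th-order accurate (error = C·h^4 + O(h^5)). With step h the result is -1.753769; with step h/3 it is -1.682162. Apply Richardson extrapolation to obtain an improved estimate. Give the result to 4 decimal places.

The leading error scales as h^4; refining by a factor of 3 reduces it by 3^4 = 81.
Extrapolated value = (81·A(h/3) − A(h)) / (81 − 1)
= (81·(-1.682162) − (-1.753769)) / 80
= -134.501353 / 80 = -1.681267

-1.6813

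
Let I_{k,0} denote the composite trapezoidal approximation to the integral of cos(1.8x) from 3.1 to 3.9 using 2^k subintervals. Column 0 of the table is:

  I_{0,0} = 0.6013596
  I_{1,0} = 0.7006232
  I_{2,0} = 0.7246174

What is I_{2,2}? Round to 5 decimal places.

0.73254

Richardson extrapolation on the trapezoidal column (denominator 4−1=3):
I_{1,1} = 0.7006232 + (0.7006232 − 0.6013596)/3 = 0.7337111
I_{2,1} = 0.7246174 + (0.7246174 − 0.7006232)/3 = 0.7326155
I_{2,2} = (16·0.7326155 − 0.7337111) / 15 = 0.7325425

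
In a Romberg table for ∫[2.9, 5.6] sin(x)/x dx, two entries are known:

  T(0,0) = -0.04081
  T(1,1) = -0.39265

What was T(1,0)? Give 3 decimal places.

From T(1,1) = (4·T(1,0) − T(0,0))/3, solve for T(1,0):
4·T(1,0) = 3·(-0.39265) + (-0.04081) = -1.21876
T(1,0) = -0.30469

-0.305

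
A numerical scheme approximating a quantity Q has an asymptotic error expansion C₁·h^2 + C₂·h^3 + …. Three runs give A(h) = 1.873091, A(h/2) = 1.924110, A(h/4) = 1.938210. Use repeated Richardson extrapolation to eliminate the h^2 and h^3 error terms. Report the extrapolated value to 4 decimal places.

First eliminate the h^2 term (factor 2^2 = 4):
  B₁ = (4·1.924110 − 1.873091)/3 = 1.941116
  B₂ = (4·1.938210 − 1.924110)/3 = 1.942910
Then eliminate the h^3 term (factor 2^3 = 8):
  (8·1.942910 − 1.941116)/7 = 1.943166

1.9432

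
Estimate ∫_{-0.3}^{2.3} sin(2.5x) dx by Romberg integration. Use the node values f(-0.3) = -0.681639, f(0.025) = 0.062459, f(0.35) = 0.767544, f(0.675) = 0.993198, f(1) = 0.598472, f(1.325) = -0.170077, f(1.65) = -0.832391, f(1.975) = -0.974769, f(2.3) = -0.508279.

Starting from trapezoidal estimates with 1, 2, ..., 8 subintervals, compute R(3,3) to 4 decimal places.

R(0,0) (trapezoid, 1 panel, h=2.6000): -1.546893
R(1,0) (trapezoid, 2 panels, h=1.3000): 0.004567
R(2,0) (trapezoid, 4 panels, h=0.6500): -0.039867
R(3,0) (trapezoid, 8 panels, h=0.3250): -0.048920
R(1,1) = 0.004567 + (0.004567 − (-1.546893))/3 = 0.521720
R(2,1) = -0.039867 + (-0.039867 − 0.004567)/3 = -0.054678
R(3,1) = -0.048920 + (-0.048920 − (-0.039867))/3 = -0.051938
R(2,2) = -0.054678 + (-0.054678 − 0.521720)/15 = -0.093105
R(3,2) = -0.051938 + (-0.051938 − (-0.054678))/15 = -0.051755
R(3,3) = -0.051755 + (-0.051755 − (-0.093105))/63 = -0.051099

-0.0511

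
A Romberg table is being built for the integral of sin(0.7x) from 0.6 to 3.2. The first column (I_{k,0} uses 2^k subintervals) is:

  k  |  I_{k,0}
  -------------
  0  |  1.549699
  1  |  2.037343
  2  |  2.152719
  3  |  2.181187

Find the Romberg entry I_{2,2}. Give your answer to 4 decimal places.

Richardson extrapolation on the trapezoidal column (denominator 4−1=3):
I_{1,1} = (4·2.037343 − 1.549699) / 3 = 2.199891
I_{2,1} = 2.152719 + (2.152719 − 2.037343)/3 = 2.191178
I_{2,2} = 2.191178 + (2.191178 − 2.199891)/15 = 2.190597

2.1906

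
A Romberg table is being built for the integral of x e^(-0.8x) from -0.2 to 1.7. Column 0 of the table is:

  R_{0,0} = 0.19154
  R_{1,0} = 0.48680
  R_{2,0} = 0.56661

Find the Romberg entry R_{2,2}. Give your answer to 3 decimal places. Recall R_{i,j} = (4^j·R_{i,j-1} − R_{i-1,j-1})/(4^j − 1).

0.594

Richardson extrapolation on the trapezoidal column (denominator 4−1=3):
R_{1,1} = (4·0.48680 − 0.19154) / 3 = 0.58522
R_{2,1} = 0.56661 + (0.56661 − 0.48680)/3 = 0.59321
R_{2,2} = (16·0.59321 − 0.58522) / 15 = 0.59374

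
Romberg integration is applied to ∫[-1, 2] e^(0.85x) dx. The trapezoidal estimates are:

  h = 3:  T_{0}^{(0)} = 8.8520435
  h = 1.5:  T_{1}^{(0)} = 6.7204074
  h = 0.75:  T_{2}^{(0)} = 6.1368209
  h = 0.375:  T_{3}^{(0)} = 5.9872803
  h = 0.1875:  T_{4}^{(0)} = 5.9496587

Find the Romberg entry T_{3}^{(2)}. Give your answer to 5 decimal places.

5.93711

Richardson extrapolation on the trapezoidal column (denominator 4−1=3):
T_{2}^{(1)} = 6.1368209 + (6.1368209 − 6.7204074)/3 = 5.9422921
T_{3}^{(1)} = 5.9872803 + (5.9872803 − 6.1368209)/3 = 5.9374334
T_{3}^{(2)} = 5.9374334 + (5.9374334 − 5.9422921)/15 = 5.9371095
(Column j=1 coincides with Simpson's rule on the same nodes.)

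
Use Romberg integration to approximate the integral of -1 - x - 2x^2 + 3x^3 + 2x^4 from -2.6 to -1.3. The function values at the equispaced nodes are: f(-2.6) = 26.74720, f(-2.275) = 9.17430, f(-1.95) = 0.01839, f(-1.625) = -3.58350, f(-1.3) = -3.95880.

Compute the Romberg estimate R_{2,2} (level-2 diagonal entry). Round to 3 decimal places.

4.892

R_{0,0} (trapezoid, 1 panel, h=1.3000): 14.81246
R_{1,0} (trapezoid, 2 panels, h=0.6500): 7.41818
R_{2,0} (trapezoid, 4 panels, h=0.3250): 5.52610
R_{1,1} = 7.41818 + (7.41818 − 14.81246)/3 = 4.95342
R_{2,1} = 5.52610 + (5.52610 − 7.41818)/3 = 4.89541
R_{2,2} = 4.89541 + (4.89541 − 4.95342)/15 = 4.89154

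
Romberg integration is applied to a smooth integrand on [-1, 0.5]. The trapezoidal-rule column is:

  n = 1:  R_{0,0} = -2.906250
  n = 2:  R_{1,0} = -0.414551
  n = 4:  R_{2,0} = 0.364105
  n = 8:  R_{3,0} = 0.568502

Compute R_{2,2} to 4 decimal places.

0.6375

R_{1,1} = -0.414551 + (-0.414551 − (-2.906250))/3 = 0.416015
R_{2,1} = 0.364105 + (0.364105 − (-0.414551))/3 = 0.623657
R_{2,2} = 0.623657 + (0.623657 − 0.416015)/15 = 0.637500
(Column j=1 coincides with Simpson's rule on the same nodes.)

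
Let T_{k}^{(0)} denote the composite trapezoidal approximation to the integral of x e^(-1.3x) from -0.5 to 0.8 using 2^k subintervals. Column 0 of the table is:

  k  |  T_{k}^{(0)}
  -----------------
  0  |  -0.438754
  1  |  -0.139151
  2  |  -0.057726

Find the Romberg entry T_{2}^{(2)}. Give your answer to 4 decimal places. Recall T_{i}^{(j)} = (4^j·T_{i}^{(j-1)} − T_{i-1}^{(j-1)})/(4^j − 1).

-0.0300

T_{1}^{(1)} = (4·(-0.139151) − (-0.438754)) / 3 = -0.039283
T_{2}^{(1)} = -0.057726 + (-0.057726 − (-0.139151))/3 = -0.030584
T_{2}^{(2)} = (16·(-0.030584) − (-0.039283)) / 15 = -0.030004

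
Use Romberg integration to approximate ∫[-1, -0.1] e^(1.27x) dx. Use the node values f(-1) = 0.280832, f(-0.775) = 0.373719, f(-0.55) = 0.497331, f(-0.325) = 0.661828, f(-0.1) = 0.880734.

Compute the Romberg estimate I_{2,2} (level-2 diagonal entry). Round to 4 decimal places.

I_{0,0} (trapezoid, 1 panel, h=0.9000): 0.522705
I_{1,0} (trapezoid, 2 panels, h=0.4500): 0.485151
I_{2,0} (trapezoid, 4 panels, h=0.2250): 0.475574
I_{1,1} = 0.485151 + (0.485151 − 0.522705)/3 = 0.472633
I_{2,1} = 0.475574 + (0.475574 − 0.485151)/3 = 0.472382
I_{2,2} = 0.472382 + (0.472382 − 0.472633)/15 = 0.472365

0.4724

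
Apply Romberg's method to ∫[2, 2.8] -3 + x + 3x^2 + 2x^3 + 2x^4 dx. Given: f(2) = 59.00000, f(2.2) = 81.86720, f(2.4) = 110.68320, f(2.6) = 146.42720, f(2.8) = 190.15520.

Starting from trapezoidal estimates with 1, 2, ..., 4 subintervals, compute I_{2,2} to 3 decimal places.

92.246

I_{0,0} (trapezoid, 1 panel, h=0.8000): 99.66208
I_{1,0} (trapezoid, 2 panels, h=0.4000): 94.10432
I_{2,0} (trapezoid, 4 panels, h=0.2000): 92.71104
I_{1,1} = 94.10432 + (94.10432 − 99.66208)/3 = 92.25173
I_{2,1} = 92.71104 + (92.71104 − 94.10432)/3 = 92.24661
I_{2,2} = 92.24661 + (92.24661 − 92.25173)/15 = 92.24627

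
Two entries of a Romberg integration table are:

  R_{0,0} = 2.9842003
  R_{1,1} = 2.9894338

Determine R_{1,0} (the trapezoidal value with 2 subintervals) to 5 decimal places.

From R_{1,1} = (4·R_{1,0} − R_{0,0})/3, solve for R_{1,0}:
4·R_{1,0} = 3·2.9894338 + 2.9842003 = 11.9525017
R_{1,0} = 2.9881254

2.98813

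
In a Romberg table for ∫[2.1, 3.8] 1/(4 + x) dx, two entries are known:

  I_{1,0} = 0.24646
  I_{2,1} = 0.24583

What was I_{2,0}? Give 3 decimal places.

0.246

From I_{2,1} = (4·I_{2,0} − I_{1,0})/3, solve for I_{2,0}:
4·I_{2,0} = 3·0.24583 + 0.24646 = 0.98395
I_{2,0} = 0.24599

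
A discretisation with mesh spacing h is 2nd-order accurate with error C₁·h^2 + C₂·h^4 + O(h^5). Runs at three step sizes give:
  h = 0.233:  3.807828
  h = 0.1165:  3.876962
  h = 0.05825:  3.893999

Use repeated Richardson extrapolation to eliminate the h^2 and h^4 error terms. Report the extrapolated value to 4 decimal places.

First eliminate the h^2 term (factor 2^2 = 4):
  B₁ = (4·3.876962 − 3.807828)/3 = 3.900007
  B₂ = (4·3.893999 − 3.876962)/3 = 3.899678
Then eliminate the h^4 term (factor 2^4 = 16):
  (16·3.899678 − 3.900007)/15 = 3.899656

3.8997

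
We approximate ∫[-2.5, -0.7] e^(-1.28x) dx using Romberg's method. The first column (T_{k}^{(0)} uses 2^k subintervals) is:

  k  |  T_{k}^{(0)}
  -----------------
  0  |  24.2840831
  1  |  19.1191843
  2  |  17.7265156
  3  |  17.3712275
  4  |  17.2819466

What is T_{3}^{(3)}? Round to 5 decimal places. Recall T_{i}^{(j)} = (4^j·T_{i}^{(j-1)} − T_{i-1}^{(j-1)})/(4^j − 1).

Richardson extrapolation on the trapezoidal column (denominator 4−1=3):
T_{1}^{(1)} = (4·19.1191843 − 24.2840831) / 3 = 17.3975514
T_{2}^{(1)} = 17.7265156 + (17.7265156 − 19.1191843)/3 = 17.2622927
T_{3}^{(1)} = 17.3712275 + (17.3712275 − 17.7265156)/3 = 17.2527981
T_{2}^{(2)} = (16·17.2622927 − 17.3975514) / 15 = 17.2532755
T_{3}^{(2)} = 17.2527981 + (17.2527981 − 17.2622927)/15 = 17.2521651
T_{3}^{(3)} = 17.2521651 + (17.2521651 − 17.2532755)/63 = 17.2521475

17.25215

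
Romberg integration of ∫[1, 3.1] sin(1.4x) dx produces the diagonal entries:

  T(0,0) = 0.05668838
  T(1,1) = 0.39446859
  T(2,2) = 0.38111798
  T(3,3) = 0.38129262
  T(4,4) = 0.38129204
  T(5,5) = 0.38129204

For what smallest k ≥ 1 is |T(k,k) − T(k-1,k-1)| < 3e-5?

k = 4

|T(1,1) − T(0,0)| = 0.33778021 ≥ 3e-5
|T(2,2) − T(1,1)| = 0.01335061 ≥ 3e-5
|T(3,3) − T(2,2)| = 0.00017464 ≥ 3e-5
|T(4,4) − T(3,3)| = 0.00000058 < 3e-5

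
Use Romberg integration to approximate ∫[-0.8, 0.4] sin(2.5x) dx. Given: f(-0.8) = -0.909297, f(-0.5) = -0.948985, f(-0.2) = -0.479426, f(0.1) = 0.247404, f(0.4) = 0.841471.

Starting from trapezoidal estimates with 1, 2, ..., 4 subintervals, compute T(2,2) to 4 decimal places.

-0.3824

T(0,0) (trapezoid, 1 panel, h=1.2000): -0.040696
T(1,0) (trapezoid, 2 panels, h=0.6000): -0.308003
T(2,0) (trapezoid, 4 panels, h=0.3000): -0.364476
T(1,1) = -0.308003 + (-0.308003 − (-0.040696))/3 = -0.397105
T(2,1) = -0.364476 + (-0.364476 − (-0.308003))/3 = -0.383300
T(2,2) = -0.383300 + (-0.383300 − (-0.397105))/15 = -0.382380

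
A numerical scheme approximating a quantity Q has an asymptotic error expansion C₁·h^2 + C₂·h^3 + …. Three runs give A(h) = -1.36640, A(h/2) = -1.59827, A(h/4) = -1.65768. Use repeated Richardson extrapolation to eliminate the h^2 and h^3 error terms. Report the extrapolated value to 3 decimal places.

-1.678

First eliminate the h^2 term (factor 2^2 = 4):
  B₁ = (4·(-1.59827) − (-1.36640))/3 = -1.67556
  B₂ = (4·(-1.65768) − (-1.59827))/3 = -1.67748
Then eliminate the h^3 term (factor 2^3 = 8):
  (8·(-1.67748) − (-1.67556))/7 = -1.67775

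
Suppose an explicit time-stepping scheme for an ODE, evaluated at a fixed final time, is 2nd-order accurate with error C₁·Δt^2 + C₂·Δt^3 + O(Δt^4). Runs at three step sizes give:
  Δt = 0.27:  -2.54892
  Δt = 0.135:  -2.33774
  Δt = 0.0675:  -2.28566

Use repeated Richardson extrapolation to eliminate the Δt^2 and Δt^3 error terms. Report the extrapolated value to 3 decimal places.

-2.268

First eliminate the Δt^2 term (factor 2^2 = 4):
  B₁ = (4·(-2.33774) − (-2.54892))/3 = -2.26735
  B₂ = (4·(-2.28566) − (-2.33774))/3 = -2.26830
Then eliminate the Δt^3 term (factor 2^3 = 8):
  (8·(-2.26830) − (-2.26735))/7 = -2.26844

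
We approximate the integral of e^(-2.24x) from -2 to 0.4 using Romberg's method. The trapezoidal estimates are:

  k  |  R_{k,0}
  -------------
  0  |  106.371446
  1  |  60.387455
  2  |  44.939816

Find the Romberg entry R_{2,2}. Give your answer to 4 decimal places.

Richardson extrapolation on the trapezoidal column (denominator 4−1=3):
R_{1,1} = 60.387455 + (60.387455 − 106.371446)/3 = 45.059458
R_{2,1} = 44.939816 + (44.939816 − 60.387455)/3 = 39.790603
R_{2,2} = (16·39.790603 − 45.059458) / 15 = 39.439346
(Column j=1 coincides with Simpson's rule on the same nodes.)

39.4393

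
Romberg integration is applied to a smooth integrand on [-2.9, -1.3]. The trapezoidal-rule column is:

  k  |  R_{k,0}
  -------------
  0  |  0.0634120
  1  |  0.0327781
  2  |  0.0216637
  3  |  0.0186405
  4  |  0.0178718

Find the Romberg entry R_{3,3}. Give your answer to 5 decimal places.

R_{1,1} = 0.0327781 + (0.0327781 − 0.0634120)/3 = 0.0225668
R_{2,1} = 0.0216637 + (0.0216637 − 0.0327781)/3 = 0.0179589
R_{3,1} = 0.0186405 + (0.0186405 − 0.0216637)/3 = 0.0176328
R_{2,2} = (16·0.0179589 − 0.0225668) / 15 = 0.0176517
R_{3,2} = (16·0.0176328 − 0.0179589) / 15 = 0.0176111
R_{3,3} = 0.0176111 + (0.0176111 − 0.0176517)/63 = 0.0176105
(Column j=1 coincides with Simpson's rule on the same nodes.)

0.01761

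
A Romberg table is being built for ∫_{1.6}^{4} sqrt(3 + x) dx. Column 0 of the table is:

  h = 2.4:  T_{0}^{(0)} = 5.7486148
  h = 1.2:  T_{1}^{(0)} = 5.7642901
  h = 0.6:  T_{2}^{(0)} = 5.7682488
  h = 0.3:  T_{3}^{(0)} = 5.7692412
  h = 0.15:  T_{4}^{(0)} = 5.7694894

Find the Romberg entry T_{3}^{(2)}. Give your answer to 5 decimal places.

T_{2}^{(1)} = (4·5.7682488 − 5.7642901) / 3 = 5.7695684
T_{3}^{(1)} = 5.7692412 + (5.7692412 − 5.7682488)/3 = 5.7695720
T_{3}^{(2)} = (16·5.7695720 − 5.7695684) / 15 = 5.7695722

5.76957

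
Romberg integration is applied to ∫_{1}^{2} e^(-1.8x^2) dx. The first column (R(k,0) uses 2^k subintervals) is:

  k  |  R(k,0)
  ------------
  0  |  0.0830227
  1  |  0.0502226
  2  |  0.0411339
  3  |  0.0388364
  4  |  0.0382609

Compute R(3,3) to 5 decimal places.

R(1,1) = 0.0502226 + (0.0502226 − 0.0830227)/3 = 0.0392892
R(2,1) = 0.0411339 + (0.0411339 − 0.0502226)/3 = 0.0381043
R(3,1) = 0.0388364 + (0.0388364 − 0.0411339)/3 = 0.0380706
R(2,2) = (16·0.0381043 − 0.0392892) / 15 = 0.0380253
R(3,2) = (16·0.0380706 − 0.0381043) / 15 = 0.0380684
R(3,3) = (64·0.0380684 − 0.0380253) / 63 = 0.0380691
(Column j=1 coincides with Simpson's rule on the same nodes.)

0.03807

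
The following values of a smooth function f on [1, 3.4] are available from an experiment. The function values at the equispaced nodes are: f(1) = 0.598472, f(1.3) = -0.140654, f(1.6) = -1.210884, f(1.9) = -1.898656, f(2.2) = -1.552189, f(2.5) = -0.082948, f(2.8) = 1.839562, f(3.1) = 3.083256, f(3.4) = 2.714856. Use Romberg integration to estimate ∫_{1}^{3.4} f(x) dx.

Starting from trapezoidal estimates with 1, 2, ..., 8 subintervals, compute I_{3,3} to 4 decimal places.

0.5281

I_{0,0} (trapezoid, 1 panel, h=2.4000): 3.975994
I_{1,0} (trapezoid, 2 panels, h=1.2000): 0.125370
I_{2,0} (trapezoid, 4 panels, h=0.6000): 0.439892
I_{3,0} (trapezoid, 8 panels, h=0.3000): 0.508245
I_{1,1} = 0.125370 + (0.125370 − 3.975994)/3 = -1.158171
I_{2,1} = 0.439892 + (0.439892 − 0.125370)/3 = 0.544733
I_{3,1} = 0.508245 + (0.508245 − 0.439892)/3 = 0.531029
I_{2,2} = 0.544733 + (0.544733 − (-1.158171))/15 = 0.658260
I_{3,2} = 0.531029 + (0.531029 − 0.544733)/15 = 0.530115
I_{3,3} = 0.530115 + (0.530115 − 0.658260)/63 = 0.528081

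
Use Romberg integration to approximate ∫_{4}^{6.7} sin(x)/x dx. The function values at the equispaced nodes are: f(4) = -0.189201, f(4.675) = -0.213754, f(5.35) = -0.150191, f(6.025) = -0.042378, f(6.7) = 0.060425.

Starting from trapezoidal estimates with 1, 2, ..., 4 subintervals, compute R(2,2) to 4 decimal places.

-0.3270

R(0,0) (trapezoid, 1 panel, h=2.7000): -0.173848
R(1,0) (trapezoid, 2 panels, h=1.3500): -0.289682
R(2,0) (trapezoid, 4 panels, h=0.6750): -0.317730
R(1,1) = -0.289682 + (-0.289682 − (-0.173848))/3 = -0.328293
R(2,1) = -0.317730 + (-0.317730 − (-0.289682))/3 = -0.327079
R(2,2) = -0.327079 + (-0.327079 − (-0.328293))/15 = -0.326998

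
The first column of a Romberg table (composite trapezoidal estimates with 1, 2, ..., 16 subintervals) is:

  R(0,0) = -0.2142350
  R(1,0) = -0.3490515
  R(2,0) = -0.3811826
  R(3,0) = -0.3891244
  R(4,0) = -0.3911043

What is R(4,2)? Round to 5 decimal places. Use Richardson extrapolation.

-0.39176

Richardson extrapolation on the trapezoidal column (denominator 4−1=3):
R(3,1) = (4·(-0.3891244) − (-0.3811826)) / 3 = -0.3917717
R(4,1) = -0.3911043 + (-0.3911043 − (-0.3891244))/3 = -0.3917643
R(4,2) = (16·(-0.3917643) − (-0.3917717)) / 15 = -0.3917638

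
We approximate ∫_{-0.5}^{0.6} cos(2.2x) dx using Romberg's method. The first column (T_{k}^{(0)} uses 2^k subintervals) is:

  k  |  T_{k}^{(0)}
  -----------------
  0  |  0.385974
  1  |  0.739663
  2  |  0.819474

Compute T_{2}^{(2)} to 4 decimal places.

Richardson extrapolation on the trapezoidal column (denominator 4−1=3):
T_{1}^{(1)} = (4·0.739663 − 0.385974) / 3 = 0.857559
T_{2}^{(1)} = (4·0.819474 − 0.739663) / 3 = 0.846078
T_{2}^{(2)} = 0.846078 + (0.846078 − 0.857559)/15 = 0.845313
(Column j=1 coincides with Simpson's rule on the same nodes.)

0.8453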